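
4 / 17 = 0.24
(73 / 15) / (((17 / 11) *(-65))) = -803 / 16575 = -0.05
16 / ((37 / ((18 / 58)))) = 144 / 1073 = 0.13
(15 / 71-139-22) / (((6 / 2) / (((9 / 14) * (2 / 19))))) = -34248 / 9443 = -3.63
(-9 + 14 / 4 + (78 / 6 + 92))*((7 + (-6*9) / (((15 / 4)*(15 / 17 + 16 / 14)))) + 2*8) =3810253 / 2410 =1581.02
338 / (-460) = -169 / 230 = -0.73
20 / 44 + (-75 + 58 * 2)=456 / 11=41.45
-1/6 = -0.17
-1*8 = -8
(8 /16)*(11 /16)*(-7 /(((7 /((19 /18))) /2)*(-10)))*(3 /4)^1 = 209 /3840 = 0.05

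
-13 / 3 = -4.33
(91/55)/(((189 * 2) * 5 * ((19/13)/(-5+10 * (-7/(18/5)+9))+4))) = 9971/45813735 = 0.00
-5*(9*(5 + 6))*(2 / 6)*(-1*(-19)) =-3135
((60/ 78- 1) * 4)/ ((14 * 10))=-3/ 455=-0.01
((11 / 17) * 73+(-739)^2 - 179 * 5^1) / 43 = 12680.77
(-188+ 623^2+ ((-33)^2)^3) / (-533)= -1291855910 / 533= -2423744.67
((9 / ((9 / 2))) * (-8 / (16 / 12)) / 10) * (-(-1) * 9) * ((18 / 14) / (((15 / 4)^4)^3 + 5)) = -8153726976 / 4541124762184675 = -0.00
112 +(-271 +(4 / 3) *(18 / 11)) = -1725 / 11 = -156.82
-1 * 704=-704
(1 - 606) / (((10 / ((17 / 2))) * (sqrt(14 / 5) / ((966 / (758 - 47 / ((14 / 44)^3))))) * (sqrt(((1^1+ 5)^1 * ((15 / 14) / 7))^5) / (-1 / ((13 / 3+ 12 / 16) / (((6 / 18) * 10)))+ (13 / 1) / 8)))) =129005310552503 * sqrt(14) / 950498193600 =507.83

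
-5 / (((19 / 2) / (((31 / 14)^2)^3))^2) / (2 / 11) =-4233.40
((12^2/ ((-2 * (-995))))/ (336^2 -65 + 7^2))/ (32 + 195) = 9/ 3186955150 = 0.00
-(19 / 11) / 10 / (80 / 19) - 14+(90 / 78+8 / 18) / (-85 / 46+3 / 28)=-17265656477 / 1154181600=-14.96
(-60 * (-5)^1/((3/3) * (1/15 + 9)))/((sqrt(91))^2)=1125/3094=0.36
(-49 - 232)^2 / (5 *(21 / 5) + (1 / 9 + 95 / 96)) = 22740768 / 6365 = 3572.78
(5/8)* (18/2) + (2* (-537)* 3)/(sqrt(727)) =45/8 - 3222* sqrt(727)/727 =-113.87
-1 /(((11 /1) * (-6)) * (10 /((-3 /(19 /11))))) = -1 /380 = -0.00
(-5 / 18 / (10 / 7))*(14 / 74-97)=1393 / 74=18.82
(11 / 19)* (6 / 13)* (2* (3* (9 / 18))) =198 / 247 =0.80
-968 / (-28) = 242 / 7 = 34.57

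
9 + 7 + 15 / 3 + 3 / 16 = 339 / 16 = 21.19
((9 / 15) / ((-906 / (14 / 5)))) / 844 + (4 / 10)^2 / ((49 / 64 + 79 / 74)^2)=2858398267057 / 60039763694100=0.05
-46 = -46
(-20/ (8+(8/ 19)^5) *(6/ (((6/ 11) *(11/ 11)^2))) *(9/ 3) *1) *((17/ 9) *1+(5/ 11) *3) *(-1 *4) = 1594607756/ 1488117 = 1071.56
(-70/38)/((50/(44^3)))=-298144/95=-3138.36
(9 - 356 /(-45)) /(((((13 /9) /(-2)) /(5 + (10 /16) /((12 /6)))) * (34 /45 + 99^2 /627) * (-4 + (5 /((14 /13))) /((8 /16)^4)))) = -25809315 /238971616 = -0.11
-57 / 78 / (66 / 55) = -95 / 156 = -0.61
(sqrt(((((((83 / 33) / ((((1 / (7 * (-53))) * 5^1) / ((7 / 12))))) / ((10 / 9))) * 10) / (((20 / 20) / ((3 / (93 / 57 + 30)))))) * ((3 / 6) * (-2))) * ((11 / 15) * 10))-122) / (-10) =61 / 5-7 * sqrt(502321810) / 60100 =9.59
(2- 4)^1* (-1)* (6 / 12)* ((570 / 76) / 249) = 5 / 166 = 0.03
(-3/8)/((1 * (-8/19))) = 57/64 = 0.89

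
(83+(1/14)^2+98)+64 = 48021/196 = 245.01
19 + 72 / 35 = 737 / 35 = 21.06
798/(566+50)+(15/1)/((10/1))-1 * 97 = -4145/44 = -94.20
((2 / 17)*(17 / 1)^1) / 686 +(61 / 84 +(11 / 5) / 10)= 97663 / 102900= 0.95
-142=-142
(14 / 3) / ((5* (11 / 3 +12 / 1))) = 14 / 235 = 0.06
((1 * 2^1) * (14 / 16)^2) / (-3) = -0.51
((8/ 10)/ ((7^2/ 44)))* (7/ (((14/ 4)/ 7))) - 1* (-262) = 272.06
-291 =-291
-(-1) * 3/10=3/10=0.30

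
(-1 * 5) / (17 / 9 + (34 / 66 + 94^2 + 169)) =-495 / 891733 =-0.00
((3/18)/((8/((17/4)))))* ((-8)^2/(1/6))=34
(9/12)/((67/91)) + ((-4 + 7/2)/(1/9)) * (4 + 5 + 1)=-11787/268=-43.98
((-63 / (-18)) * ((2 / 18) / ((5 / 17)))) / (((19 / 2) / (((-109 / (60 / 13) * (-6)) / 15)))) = 168623 / 128250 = 1.31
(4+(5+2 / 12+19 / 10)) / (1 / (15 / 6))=83 / 3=27.67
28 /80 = 7 /20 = 0.35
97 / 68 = 1.43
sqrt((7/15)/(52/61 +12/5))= sqrt(79422)/744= 0.38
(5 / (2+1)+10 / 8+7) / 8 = 119 / 96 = 1.24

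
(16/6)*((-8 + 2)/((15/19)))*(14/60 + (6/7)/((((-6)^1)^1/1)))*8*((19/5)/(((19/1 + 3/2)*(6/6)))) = -877952/322875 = -2.72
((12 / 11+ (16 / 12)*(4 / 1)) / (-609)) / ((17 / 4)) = -0.00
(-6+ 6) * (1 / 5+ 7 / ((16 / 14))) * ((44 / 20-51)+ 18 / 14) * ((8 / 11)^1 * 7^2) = 0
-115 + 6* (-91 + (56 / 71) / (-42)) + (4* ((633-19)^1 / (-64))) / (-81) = -30394675 / 46008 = -660.64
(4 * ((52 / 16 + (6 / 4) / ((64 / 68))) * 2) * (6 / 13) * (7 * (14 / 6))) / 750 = 1519 / 3900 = 0.39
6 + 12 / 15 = 34 / 5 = 6.80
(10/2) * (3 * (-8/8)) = -15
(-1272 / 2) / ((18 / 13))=-1378 / 3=-459.33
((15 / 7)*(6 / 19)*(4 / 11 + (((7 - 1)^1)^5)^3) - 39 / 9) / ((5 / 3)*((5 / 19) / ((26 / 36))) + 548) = 2593406036320879 / 4471698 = 579960014.37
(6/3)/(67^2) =2/4489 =0.00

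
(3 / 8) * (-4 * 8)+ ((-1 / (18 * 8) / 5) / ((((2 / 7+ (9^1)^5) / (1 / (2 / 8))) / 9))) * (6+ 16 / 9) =-89282569 / 7440210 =-12.00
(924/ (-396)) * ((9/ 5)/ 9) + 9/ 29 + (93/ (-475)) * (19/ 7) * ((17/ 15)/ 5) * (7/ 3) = -23783/ 54375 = -0.44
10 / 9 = 1.11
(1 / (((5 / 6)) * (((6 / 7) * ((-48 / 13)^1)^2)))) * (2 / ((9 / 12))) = 1183 / 4320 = 0.27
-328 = -328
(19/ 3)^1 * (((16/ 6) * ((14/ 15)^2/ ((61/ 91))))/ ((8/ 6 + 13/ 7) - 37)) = -9488752/ 14617125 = -0.65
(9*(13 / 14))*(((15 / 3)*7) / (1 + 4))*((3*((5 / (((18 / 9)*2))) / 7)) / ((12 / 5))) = 2925 / 224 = 13.06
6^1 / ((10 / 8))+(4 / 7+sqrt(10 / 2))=sqrt(5)+188 / 35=7.61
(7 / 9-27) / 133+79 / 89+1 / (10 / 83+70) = 0.70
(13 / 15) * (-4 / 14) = -26 / 105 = -0.25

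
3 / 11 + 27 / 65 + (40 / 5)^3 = 366572 / 715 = 512.69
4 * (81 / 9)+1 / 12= 433 / 12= 36.08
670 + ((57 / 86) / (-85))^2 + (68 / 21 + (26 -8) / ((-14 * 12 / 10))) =107753905397 / 160308300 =672.17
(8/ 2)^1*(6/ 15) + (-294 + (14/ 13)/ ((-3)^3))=-513232/ 1755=-292.44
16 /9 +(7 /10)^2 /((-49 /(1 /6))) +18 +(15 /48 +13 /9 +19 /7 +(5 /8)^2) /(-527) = 1050048589 /53121600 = 19.77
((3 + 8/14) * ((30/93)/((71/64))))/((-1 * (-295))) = 0.00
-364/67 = -5.43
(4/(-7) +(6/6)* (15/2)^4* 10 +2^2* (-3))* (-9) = -15940539/56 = -284652.48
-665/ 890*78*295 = -17192.87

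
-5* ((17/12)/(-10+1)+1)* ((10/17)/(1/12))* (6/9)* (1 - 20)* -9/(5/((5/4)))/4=-43225/204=-211.89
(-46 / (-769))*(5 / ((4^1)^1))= 115 / 1538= 0.07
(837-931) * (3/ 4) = -141/ 2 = -70.50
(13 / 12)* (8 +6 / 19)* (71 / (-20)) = -72917 / 2280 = -31.98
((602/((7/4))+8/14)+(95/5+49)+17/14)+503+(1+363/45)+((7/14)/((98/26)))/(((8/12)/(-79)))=2675791/2940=910.13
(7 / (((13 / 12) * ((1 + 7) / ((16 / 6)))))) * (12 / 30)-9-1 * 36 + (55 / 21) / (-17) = -1027808 / 23205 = -44.29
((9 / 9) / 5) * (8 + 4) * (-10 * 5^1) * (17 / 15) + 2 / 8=-543 / 4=-135.75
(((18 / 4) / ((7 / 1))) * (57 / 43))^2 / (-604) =-263169 / 218892016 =-0.00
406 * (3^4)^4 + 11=17476968737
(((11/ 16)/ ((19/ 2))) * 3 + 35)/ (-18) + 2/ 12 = -4897/ 2736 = -1.79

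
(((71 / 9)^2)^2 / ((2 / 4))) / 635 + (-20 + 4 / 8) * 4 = -274142968 / 4166235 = -65.80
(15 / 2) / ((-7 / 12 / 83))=-7470 / 7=-1067.14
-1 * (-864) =864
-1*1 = -1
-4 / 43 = -0.09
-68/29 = -2.34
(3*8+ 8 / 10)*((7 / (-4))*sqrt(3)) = -217*sqrt(3) / 5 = -75.17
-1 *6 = -6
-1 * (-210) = 210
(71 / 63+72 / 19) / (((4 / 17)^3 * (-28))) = -28913005 / 2145024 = -13.48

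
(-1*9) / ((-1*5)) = 9 / 5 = 1.80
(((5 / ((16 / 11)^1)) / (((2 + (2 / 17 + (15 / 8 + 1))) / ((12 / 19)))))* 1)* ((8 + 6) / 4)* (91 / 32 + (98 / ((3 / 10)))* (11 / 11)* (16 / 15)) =975205 / 1824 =534.65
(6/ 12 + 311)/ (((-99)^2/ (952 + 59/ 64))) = 12664967/ 418176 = 30.29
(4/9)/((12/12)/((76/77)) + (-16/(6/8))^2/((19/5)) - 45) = 304/51833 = 0.01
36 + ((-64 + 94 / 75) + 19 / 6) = -1179 / 50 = -23.58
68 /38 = 34 /19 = 1.79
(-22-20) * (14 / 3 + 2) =-280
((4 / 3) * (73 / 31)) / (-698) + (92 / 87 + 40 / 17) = 3.41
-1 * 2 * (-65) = 130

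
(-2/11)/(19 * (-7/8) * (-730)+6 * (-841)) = -8/311971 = -0.00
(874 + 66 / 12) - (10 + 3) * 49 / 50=21669 / 25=866.76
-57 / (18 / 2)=-19 / 3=-6.33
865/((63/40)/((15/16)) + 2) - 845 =-56115/92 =-609.95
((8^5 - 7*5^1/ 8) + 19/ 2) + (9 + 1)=262265/ 8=32783.12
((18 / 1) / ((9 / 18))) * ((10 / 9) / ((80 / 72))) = 36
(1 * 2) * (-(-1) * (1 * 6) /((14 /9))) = 54 /7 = 7.71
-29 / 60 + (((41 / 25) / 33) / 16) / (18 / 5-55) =-0.48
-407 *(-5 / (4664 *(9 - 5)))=185 / 1696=0.11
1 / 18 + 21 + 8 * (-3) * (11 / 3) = -1205 / 18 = -66.94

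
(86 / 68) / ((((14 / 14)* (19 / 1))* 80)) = 0.00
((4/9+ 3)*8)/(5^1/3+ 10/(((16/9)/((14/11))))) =10912/3495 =3.12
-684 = -684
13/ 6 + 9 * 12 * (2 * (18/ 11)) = 23471/ 66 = 355.62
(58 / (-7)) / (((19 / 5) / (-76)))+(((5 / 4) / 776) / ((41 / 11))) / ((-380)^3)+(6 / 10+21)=1831282289745843 / 9776522291200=187.31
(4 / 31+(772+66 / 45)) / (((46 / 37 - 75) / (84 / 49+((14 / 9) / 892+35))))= -6865463259479 / 17827970265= -385.10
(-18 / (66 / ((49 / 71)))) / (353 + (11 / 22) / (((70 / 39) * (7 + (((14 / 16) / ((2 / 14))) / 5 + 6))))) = -585501 / 1098146137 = -0.00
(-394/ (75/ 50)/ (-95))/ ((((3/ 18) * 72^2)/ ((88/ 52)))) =2167/ 400140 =0.01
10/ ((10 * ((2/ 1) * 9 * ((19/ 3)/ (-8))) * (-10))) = 2/ 285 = 0.01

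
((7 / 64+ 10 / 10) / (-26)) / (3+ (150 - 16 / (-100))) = -1775 / 6371456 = -0.00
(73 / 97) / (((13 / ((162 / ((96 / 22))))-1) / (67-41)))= -563706 / 18721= -30.11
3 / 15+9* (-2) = -89 / 5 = -17.80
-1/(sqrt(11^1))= -sqrt(11)/11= -0.30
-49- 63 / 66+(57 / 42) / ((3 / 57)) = -1861 / 77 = -24.17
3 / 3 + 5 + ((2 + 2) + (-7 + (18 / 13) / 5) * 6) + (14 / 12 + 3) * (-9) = -8819 / 130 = -67.84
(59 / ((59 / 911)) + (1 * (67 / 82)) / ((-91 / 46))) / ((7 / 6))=20384400 / 26117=780.50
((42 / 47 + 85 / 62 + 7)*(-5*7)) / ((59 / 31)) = -944895 / 5546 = -170.37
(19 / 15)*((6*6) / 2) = 114 / 5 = 22.80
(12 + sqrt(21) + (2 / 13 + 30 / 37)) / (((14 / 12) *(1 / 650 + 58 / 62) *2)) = 60450 *sqrt(21) / 132167 + 28997400 / 4890179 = 8.03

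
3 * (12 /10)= 18 /5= 3.60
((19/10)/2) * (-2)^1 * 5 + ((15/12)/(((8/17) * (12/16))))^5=4361408197/7962624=547.74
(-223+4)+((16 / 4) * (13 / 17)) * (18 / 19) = -69801 / 323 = -216.10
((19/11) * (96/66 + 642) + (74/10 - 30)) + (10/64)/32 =674549713/619520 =1088.83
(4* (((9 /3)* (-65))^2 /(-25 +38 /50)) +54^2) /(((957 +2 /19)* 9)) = -2148482 /5510055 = -0.39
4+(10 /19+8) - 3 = 181 /19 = 9.53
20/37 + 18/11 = 886/407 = 2.18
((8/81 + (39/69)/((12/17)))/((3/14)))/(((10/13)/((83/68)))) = 50627759/7601040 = 6.66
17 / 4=4.25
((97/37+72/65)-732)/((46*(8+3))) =-1751491/1216930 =-1.44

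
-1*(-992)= 992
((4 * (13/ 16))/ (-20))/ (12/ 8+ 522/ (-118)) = 767/ 13800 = 0.06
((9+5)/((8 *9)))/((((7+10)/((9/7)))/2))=1/34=0.03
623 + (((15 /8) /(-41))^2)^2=623.00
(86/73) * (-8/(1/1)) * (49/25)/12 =-1.54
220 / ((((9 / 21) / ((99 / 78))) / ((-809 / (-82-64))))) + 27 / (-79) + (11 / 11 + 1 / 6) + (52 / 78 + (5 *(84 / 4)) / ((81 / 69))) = 4994651669 / 1349478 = 3701.17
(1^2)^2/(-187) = -0.01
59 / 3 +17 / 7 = 464 / 21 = 22.10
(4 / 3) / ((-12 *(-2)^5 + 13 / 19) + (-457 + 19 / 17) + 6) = -1292 / 63177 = -0.02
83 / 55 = 1.51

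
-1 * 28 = -28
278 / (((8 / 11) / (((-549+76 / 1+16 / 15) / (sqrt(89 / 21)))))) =-87627.98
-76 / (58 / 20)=-760 / 29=-26.21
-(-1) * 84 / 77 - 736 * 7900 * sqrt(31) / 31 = 12 / 11 - 5814400 * sqrt(31) / 31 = -1044295.98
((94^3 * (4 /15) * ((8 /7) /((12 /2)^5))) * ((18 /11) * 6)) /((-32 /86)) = -8928778 /10395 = -858.95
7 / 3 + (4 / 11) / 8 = 157 / 66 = 2.38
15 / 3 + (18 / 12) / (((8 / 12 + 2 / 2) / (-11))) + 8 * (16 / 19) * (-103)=-132771 / 190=-698.79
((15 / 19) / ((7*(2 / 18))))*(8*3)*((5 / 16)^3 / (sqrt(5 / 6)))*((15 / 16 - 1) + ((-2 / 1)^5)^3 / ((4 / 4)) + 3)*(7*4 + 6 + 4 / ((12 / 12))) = -5307940125*sqrt(30) / 28672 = -1013978.29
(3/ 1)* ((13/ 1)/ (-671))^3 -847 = -255888625808/ 302111711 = -847.00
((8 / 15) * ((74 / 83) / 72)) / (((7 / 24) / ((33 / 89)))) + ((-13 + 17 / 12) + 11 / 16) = -45038281 / 4136720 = -10.89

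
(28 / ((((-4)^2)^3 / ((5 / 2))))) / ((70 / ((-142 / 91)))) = -71 / 186368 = -0.00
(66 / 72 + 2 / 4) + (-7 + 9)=41 / 12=3.42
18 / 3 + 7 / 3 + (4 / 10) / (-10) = 622 / 75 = 8.29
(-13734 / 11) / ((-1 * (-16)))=-6867 / 88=-78.03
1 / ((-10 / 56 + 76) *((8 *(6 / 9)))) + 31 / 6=131689 / 25476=5.17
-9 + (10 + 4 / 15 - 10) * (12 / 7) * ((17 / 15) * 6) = -1031 / 175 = -5.89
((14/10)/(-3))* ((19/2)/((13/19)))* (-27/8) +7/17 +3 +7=570711/17680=32.28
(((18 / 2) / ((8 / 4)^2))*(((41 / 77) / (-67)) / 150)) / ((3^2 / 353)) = -0.00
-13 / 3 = -4.33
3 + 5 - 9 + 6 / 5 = 0.20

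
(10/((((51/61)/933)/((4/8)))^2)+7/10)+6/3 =3113314.47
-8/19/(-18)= 4/171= 0.02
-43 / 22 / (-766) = 43 / 16852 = 0.00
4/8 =0.50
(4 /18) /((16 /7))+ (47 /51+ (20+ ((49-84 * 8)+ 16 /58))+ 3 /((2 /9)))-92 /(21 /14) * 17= -57889433 /35496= -1630.87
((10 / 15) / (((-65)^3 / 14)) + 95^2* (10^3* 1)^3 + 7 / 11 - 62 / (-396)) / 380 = 490741143750043114277 / 20662785000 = 23750000000.00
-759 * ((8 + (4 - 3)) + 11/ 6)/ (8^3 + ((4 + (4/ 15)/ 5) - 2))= -1233375/ 77108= -16.00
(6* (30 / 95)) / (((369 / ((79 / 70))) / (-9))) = -1422 / 27265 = -0.05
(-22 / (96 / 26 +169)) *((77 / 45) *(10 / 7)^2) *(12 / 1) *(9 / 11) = -4.37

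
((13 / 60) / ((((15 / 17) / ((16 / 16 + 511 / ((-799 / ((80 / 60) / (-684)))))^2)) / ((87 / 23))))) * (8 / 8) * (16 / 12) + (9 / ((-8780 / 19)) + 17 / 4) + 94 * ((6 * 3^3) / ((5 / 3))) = 205261918282463870402 / 22451959070849025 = 9142.27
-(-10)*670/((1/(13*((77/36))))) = 1676675/9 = 186297.22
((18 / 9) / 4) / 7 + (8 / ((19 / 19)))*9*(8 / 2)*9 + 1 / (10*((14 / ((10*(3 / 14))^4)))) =174269903 / 67228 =2592.22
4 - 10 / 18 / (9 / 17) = 2.95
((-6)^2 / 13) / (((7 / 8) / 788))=226944 / 91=2493.89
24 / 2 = 12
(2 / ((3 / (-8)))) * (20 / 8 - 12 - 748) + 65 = 4105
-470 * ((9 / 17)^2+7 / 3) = -1065020 / 867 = -1228.40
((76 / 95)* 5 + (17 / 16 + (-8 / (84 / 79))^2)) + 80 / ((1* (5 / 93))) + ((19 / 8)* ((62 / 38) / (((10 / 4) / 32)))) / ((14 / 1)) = 54797357 / 35280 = 1553.21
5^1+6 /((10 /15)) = 14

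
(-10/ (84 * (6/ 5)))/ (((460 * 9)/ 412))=-515/ 52164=-0.01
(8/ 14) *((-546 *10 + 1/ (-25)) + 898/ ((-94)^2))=-1206100386/ 386575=-3119.96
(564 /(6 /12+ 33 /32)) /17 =18048 /833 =21.67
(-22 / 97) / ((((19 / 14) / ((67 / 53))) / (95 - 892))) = 16446892 / 97679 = 168.38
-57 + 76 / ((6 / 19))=551 / 3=183.67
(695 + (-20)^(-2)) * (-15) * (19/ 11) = -15846057/ 880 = -18006.88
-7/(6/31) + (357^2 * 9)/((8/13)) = 44733731/24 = 1863905.46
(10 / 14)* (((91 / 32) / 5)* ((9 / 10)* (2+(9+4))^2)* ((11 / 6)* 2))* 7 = 135135 / 64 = 2111.48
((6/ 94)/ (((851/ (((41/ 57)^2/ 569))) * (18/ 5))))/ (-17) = -8405/ 7542052783614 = -0.00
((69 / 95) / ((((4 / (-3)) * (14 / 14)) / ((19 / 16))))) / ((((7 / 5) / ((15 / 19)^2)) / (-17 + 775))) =-17651925 / 80864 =-218.29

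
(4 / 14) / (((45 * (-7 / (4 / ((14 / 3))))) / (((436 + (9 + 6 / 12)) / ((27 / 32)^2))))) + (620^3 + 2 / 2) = 11035778063777 / 46305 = 238328000.51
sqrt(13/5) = sqrt(65)/5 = 1.61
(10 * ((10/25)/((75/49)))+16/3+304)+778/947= 22214362/71025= 312.77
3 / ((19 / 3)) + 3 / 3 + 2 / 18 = 271 / 171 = 1.58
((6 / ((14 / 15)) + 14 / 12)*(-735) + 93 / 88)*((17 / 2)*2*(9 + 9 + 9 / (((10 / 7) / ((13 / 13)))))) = -2029010877 / 880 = -2305694.18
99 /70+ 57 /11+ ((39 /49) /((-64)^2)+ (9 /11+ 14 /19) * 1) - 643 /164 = 3307230561 /781742080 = 4.23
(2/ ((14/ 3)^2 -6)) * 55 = 495/ 71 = 6.97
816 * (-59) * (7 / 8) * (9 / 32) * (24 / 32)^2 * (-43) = 73362429 / 256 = 286571.99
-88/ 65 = -1.35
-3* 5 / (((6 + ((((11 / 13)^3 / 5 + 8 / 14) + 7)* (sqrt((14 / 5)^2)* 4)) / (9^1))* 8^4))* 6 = -7414875 / 5255254016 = -0.00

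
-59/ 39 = -1.51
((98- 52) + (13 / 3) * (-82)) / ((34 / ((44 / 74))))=-10208 / 1887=-5.41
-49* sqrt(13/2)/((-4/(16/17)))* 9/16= 441* sqrt(26)/136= 16.53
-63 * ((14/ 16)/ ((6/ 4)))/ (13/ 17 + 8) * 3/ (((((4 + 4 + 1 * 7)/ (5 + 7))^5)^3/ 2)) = -4024921227264/ 4547119140625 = -0.89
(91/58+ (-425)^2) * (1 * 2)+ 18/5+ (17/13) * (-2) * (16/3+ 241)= 2039263583/5655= 360612.48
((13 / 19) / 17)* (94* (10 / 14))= 6110 / 2261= 2.70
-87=-87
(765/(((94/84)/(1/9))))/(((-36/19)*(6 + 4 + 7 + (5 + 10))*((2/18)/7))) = -237405/3008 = -78.92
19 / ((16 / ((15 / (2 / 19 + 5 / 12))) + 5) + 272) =16245 / 237311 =0.07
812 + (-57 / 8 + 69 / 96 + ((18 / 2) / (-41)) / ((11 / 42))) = 11614233 / 14432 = 804.76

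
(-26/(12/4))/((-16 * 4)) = 13/96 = 0.14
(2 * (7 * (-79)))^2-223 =1223013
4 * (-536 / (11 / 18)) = -38592 / 11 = -3508.36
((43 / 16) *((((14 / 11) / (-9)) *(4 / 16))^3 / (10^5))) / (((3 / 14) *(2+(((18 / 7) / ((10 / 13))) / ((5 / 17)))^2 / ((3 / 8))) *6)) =-5058907 / 1897712912958382080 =-0.00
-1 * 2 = -2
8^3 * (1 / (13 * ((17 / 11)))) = 5632 / 221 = 25.48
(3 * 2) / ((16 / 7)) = 2.62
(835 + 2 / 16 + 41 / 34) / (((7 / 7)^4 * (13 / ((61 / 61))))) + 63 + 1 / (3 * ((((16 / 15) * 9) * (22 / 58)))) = 44606795 / 350064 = 127.42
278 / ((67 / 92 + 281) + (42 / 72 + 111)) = 38364 / 54277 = 0.71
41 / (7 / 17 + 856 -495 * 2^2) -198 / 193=-3916519 / 3686493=-1.06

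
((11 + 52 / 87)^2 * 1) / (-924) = -0.15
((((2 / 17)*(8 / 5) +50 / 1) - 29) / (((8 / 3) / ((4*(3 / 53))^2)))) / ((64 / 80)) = 48627 / 95506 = 0.51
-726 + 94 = -632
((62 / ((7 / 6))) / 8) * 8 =372 / 7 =53.14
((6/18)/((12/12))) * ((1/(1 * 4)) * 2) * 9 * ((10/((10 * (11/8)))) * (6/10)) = 36/55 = 0.65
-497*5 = -2485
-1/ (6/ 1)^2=-1/ 36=-0.03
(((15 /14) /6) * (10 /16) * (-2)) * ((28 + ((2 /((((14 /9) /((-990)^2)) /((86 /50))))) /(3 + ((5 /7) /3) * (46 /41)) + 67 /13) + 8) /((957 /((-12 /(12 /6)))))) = 86648035025 /93324088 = 928.46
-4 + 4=0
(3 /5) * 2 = 6 /5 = 1.20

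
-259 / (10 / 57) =-14763 / 10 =-1476.30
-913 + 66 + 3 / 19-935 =-33855 / 19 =-1781.84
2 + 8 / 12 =8 / 3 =2.67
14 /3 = 4.67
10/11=0.91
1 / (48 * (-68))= -1 / 3264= -0.00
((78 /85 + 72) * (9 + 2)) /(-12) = -11363 /170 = -66.84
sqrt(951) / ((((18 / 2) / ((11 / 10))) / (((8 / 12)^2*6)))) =44*sqrt(951) / 135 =10.05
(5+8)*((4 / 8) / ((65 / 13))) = 13 / 10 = 1.30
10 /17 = 0.59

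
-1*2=-2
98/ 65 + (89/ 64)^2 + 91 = 25144113/ 266240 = 94.44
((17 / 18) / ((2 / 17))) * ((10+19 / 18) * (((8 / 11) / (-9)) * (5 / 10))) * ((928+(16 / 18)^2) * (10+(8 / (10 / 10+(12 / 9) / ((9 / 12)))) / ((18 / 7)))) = -601406789728 / 16238475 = -37035.92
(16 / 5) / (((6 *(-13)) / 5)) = -0.21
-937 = -937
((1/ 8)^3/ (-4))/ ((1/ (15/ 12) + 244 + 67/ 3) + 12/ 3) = -15/ 8329216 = -0.00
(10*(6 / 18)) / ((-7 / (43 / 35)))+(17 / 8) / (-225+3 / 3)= -22373 / 37632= -0.59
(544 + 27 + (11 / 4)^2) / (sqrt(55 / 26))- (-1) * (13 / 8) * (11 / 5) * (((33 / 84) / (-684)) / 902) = -143 / 62818560 + 9257 * sqrt(1430) / 880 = 397.79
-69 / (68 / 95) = -6555 / 68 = -96.40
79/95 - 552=-52361/95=-551.17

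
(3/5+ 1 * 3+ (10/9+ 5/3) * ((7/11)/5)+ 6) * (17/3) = 83759/1485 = 56.40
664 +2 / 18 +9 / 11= 65828 / 99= 664.93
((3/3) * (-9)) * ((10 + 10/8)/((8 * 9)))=-45/32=-1.41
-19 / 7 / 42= -19 / 294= -0.06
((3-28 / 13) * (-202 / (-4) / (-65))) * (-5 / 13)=1111 / 4394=0.25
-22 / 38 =-11 / 19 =-0.58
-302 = -302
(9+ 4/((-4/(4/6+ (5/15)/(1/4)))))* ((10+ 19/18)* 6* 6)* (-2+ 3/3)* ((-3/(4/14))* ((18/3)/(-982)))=-87759/491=-178.74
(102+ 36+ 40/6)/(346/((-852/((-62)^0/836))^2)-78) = -36696971410176/19785924677203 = -1.85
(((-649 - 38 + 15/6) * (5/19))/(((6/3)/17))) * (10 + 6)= -465460/19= -24497.89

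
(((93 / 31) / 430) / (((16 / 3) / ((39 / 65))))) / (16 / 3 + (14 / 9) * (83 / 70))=243 / 2222240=0.00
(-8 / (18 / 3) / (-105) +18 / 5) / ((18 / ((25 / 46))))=2845 / 26082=0.11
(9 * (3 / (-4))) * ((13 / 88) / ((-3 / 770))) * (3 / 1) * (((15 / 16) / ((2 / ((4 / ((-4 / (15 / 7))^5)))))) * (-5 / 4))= 99952734375 / 1258815488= 79.40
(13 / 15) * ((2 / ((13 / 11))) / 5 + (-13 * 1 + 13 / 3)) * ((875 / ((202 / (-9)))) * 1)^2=-111903750 / 10201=-10969.88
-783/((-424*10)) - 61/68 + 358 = 25753291/72080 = 357.29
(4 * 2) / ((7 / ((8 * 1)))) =64 / 7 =9.14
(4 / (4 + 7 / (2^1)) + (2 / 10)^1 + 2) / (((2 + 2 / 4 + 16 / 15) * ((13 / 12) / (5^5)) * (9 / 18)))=6150000 / 1391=4421.28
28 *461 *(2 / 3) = 25816 / 3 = 8605.33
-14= -14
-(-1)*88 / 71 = 88 / 71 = 1.24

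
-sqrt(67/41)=-sqrt(2747)/41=-1.28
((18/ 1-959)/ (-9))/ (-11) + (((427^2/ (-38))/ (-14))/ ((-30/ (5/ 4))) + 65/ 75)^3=-6738886031789867/ 2781351936000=-2422.88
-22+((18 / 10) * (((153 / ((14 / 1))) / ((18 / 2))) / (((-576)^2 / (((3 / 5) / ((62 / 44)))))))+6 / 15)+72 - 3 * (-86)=20558684347 / 66662400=308.40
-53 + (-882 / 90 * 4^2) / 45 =-12709 / 225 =-56.48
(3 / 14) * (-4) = -6 / 7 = -0.86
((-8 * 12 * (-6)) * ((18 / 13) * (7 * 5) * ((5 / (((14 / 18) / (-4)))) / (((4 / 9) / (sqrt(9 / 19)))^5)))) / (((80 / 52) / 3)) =-156905298045 * sqrt(19) / 54872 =-12464177.32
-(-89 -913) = 1002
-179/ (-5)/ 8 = 179/ 40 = 4.48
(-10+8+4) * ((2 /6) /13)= 2 /39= 0.05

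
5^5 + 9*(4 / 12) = 3128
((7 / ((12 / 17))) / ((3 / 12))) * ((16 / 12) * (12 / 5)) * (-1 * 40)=-15232 / 3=-5077.33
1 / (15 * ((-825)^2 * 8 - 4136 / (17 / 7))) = 17 / 1388040720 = 0.00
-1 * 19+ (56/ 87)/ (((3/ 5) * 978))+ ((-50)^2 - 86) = 305671595/ 127629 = 2395.00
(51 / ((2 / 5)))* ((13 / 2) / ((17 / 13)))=2535 / 4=633.75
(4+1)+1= 6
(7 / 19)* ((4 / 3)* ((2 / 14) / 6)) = 2 / 171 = 0.01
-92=-92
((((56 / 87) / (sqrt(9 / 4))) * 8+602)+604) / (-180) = -157831 / 23490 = -6.72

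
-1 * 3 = -3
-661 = -661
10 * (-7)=-70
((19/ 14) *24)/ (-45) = -76/ 105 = -0.72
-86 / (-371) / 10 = 43 / 1855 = 0.02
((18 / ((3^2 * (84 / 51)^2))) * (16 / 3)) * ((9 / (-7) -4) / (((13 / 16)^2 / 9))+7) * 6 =-88973852 / 57967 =-1534.91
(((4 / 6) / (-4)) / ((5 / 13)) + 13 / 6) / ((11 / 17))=442 / 165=2.68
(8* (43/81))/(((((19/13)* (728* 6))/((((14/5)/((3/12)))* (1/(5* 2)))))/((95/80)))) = 43/48600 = 0.00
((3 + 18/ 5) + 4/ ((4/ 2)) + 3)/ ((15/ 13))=754/ 75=10.05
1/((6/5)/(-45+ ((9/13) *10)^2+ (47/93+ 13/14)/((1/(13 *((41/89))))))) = 1127666845/117500292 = 9.60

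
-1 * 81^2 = -6561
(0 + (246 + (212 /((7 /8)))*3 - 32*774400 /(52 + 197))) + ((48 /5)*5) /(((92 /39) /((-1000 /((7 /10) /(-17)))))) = 2265676010 /5727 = 395613.06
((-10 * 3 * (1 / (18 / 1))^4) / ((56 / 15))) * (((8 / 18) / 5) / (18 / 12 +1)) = -1 / 367416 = -0.00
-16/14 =-8/7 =-1.14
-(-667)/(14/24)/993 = 1.15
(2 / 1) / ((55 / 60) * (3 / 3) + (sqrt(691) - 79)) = -22488 / 778465 - 288 * sqrt(691) / 778465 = -0.04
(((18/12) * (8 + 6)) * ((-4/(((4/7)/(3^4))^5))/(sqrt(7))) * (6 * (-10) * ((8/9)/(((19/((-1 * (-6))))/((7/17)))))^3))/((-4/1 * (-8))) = 67002060672230670 * sqrt(7)/33698267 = 5260531346.24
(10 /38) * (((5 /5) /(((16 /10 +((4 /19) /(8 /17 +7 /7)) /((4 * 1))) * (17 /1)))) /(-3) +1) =195760 /752913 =0.26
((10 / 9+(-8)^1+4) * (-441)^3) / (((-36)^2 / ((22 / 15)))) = 16823807 / 60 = 280396.78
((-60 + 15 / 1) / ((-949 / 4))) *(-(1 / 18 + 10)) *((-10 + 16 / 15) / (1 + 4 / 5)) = 242540 / 25623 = 9.47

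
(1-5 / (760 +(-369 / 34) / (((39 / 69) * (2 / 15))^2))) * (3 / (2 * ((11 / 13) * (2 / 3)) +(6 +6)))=621674937 / 2708724224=0.23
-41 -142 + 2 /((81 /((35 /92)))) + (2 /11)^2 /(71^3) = -29527866147209 /161362742706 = -182.99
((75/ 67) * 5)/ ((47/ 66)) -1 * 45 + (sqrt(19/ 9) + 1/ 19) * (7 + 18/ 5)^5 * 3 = 3943748619246/ 186971875 + 418195493 * sqrt(19)/ 3125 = 604411.74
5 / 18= 0.28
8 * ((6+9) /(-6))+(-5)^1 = -25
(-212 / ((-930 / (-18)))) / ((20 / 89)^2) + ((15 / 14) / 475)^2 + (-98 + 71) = -7420265394 / 68544875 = -108.25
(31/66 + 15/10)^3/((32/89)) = 24441625/1149984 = 21.25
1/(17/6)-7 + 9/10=-977/170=-5.75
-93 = -93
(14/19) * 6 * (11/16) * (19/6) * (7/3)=539/24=22.46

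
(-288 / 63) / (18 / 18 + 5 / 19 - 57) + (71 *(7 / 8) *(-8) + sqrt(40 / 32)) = -3683653 / 7413 + sqrt(5) / 2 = -495.80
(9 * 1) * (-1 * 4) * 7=-252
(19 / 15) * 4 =76 / 15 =5.07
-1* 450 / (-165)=2.73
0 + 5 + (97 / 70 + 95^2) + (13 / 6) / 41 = 38880343 / 4305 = 9031.44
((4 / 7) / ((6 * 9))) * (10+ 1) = 22 / 189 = 0.12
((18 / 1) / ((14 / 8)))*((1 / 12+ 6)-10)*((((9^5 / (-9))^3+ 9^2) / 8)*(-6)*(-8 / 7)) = 477870775588800 / 49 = 9752464807934.69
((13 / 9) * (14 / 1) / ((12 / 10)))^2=207025 / 729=283.98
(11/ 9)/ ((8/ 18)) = 11/ 4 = 2.75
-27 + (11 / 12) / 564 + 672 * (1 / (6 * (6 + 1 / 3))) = -1197727 / 128592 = -9.31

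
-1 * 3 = -3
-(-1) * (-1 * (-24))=24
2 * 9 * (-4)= -72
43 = 43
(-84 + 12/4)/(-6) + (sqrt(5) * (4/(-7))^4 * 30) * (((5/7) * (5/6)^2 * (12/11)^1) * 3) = 960000 * sqrt(5)/184877 + 27/2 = 25.11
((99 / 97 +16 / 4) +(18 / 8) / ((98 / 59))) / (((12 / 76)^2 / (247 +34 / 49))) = 1062113372827 / 16768584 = 63339.48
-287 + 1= -286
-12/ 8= -3/ 2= -1.50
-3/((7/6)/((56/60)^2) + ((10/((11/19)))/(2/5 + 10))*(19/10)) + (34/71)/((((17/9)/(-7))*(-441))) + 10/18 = -17363867/161005635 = -0.11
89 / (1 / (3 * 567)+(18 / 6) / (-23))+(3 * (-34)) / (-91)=-316339017 / 462280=-684.30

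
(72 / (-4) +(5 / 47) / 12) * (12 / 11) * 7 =-71029 / 517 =-137.39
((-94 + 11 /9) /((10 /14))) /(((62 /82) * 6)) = -47929 /1674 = -28.63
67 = 67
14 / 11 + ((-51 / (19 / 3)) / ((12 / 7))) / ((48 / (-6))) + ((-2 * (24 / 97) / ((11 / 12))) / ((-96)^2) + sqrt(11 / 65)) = sqrt(715) / 65 + 1206545 / 648736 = 2.27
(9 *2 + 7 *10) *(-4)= -352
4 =4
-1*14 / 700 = -1 / 50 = -0.02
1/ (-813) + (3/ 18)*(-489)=-132521/ 1626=-81.50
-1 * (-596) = 596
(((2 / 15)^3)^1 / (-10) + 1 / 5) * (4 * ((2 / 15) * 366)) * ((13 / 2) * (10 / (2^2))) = 10692812 / 16875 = 633.65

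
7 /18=0.39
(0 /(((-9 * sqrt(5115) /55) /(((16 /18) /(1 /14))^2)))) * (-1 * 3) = 0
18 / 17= 1.06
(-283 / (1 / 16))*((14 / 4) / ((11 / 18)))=-285264 / 11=-25933.09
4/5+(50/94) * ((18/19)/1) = 5822/4465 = 1.30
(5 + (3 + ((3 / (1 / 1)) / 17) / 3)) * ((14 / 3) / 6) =959 / 153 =6.27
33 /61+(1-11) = -577 /61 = -9.46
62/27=2.30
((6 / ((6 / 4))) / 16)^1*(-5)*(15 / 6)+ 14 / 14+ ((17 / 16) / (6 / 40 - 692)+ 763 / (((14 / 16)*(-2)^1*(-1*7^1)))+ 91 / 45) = 2168218187 / 34869240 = 62.18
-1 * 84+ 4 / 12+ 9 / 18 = -499 / 6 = -83.17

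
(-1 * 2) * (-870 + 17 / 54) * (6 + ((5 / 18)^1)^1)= 10919.38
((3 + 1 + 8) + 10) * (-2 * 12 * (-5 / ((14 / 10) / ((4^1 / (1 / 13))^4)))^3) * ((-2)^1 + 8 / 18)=-2149823535674376060928000000 / 147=-14624649902546775924680270.00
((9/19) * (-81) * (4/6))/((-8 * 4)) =243/304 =0.80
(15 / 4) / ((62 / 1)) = 15 / 248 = 0.06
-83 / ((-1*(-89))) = -83 / 89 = -0.93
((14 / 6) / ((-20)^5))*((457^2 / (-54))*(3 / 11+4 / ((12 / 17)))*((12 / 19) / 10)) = 71635207 / 67716000000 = 0.00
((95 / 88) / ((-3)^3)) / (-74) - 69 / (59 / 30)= -363950075 / 10373616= -35.08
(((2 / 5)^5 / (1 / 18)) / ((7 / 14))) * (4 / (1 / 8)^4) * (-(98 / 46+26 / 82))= -43562041344 / 2946875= -14782.45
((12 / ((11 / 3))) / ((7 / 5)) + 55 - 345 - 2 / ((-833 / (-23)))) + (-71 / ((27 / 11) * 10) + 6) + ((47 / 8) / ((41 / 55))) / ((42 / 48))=-275.60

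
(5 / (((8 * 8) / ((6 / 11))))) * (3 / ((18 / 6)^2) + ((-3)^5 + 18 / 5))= -163 / 16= -10.19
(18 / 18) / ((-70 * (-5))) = 1 / 350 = 0.00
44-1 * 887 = -843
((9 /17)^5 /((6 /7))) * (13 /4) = 1791153 /11358856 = 0.16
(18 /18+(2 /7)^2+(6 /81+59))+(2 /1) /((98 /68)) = 81422 /1323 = 61.54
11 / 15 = 0.73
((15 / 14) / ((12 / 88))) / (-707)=-55 / 4949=-0.01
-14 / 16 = -7 / 8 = -0.88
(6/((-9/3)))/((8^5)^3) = -1/17592186044416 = -0.00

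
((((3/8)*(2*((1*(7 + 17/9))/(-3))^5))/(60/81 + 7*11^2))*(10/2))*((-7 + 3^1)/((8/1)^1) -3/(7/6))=3.10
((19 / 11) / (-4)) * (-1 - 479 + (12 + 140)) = 1558 / 11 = 141.64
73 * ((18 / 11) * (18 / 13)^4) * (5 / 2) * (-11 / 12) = -28737180 / 28561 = -1006.17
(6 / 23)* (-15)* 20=-1800 / 23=-78.26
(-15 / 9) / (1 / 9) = -15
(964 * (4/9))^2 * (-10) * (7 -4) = -148687360/27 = -5506939.26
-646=-646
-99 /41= -2.41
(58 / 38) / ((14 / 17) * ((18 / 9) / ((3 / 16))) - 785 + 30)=-1479 / 723083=-0.00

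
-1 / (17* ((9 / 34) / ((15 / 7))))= -10 / 21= -0.48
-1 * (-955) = 955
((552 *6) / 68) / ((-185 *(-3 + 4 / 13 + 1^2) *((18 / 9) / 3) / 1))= 8073 / 34595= 0.23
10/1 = 10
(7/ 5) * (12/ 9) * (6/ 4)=14/ 5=2.80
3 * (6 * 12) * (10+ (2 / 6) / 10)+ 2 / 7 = 75862 / 35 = 2167.49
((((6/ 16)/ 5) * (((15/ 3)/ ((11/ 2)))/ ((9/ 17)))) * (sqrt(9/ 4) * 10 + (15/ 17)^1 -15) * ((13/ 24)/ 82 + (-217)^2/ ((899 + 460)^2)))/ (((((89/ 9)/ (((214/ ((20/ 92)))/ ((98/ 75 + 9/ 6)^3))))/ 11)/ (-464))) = -520461131140312500/ 6208319306273389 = -83.83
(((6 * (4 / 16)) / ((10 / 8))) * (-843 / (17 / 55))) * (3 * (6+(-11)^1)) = 834570 / 17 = 49092.35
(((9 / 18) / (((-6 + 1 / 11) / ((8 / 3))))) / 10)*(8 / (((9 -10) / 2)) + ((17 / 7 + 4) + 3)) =1012 / 6825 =0.15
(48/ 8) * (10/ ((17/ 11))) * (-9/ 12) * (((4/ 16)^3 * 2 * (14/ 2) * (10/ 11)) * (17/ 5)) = -19.69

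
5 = 5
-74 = -74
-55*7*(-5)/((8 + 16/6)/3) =17325/32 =541.41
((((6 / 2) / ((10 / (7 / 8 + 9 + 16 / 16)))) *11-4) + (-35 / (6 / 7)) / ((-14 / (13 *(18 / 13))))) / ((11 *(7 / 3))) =20253 / 6160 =3.29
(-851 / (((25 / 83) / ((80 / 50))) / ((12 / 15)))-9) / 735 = -2265881 / 459375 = -4.93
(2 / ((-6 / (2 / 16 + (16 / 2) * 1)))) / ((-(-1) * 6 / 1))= -65 / 144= -0.45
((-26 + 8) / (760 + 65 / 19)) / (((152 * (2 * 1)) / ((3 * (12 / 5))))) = -27 / 48350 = -0.00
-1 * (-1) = 1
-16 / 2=-8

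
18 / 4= 9 / 2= 4.50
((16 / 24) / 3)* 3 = 2 / 3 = 0.67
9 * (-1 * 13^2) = -1521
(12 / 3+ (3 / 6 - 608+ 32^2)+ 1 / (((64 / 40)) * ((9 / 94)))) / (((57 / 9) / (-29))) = -445817 / 228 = -1955.34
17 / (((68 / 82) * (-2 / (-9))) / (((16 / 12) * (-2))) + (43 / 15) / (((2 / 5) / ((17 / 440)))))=81.81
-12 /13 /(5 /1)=-0.18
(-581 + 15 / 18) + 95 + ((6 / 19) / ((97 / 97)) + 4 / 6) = -18399 / 38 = -484.18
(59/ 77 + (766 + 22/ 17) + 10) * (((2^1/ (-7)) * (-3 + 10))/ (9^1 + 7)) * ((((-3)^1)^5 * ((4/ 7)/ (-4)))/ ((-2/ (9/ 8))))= 2227417947/ 1172864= 1899.13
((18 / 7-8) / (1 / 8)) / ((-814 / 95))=14440 / 2849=5.07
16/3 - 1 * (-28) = 100/3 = 33.33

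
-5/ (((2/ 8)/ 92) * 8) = -230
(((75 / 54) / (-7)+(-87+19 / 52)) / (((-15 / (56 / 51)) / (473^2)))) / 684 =12728613997 / 6122142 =2079.11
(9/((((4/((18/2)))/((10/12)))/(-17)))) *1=-2295/8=-286.88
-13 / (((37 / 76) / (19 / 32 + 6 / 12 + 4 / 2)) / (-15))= 366795 / 296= 1239.17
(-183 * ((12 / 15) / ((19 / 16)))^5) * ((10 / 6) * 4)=-261993005056 / 1547561875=-169.29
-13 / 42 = -0.31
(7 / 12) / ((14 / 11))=11 / 24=0.46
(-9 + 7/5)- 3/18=-233/30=-7.77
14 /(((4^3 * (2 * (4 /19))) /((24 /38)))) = 21 /64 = 0.33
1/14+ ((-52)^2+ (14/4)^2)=76057/28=2716.32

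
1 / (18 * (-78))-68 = -95473 / 1404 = -68.00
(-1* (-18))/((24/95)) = 285/4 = 71.25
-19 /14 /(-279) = 19 /3906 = 0.00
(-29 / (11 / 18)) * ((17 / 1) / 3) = -2958 / 11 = -268.91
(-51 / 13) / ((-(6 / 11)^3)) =22627 / 936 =24.17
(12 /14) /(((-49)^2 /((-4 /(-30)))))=4 /84035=0.00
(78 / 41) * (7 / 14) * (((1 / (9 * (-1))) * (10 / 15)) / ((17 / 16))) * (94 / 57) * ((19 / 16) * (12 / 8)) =-1222 / 6273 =-0.19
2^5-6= 26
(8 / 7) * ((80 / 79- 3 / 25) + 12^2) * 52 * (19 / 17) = 2261832352 / 235025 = 9623.79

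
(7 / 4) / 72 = 7 / 288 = 0.02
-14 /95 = -0.15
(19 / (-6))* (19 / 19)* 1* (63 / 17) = -399 / 34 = -11.74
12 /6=2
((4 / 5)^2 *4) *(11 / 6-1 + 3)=736 / 75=9.81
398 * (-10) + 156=-3824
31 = 31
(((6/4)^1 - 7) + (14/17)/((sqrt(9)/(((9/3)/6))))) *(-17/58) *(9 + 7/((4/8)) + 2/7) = 89161/2436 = 36.60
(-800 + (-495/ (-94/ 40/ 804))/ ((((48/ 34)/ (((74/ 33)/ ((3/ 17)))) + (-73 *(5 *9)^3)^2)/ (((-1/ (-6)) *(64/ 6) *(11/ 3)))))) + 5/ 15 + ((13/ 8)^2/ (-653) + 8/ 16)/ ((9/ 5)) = -742969029912791141614875931/ 929418649988208140498112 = -799.39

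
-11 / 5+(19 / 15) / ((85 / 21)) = -802 / 425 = -1.89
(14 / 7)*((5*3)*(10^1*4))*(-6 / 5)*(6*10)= -86400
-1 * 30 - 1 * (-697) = 667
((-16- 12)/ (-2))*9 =126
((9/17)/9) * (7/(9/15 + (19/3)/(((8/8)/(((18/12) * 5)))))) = 70/8177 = 0.01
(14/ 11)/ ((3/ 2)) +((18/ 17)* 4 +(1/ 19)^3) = 19562429/ 3847899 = 5.08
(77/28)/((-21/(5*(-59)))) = 3245/84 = 38.63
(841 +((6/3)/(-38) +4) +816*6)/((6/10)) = 545390/57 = 9568.25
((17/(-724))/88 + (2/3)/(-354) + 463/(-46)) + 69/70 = -247329860143/27234012960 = -9.08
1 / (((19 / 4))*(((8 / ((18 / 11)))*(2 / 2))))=9 / 209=0.04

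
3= 3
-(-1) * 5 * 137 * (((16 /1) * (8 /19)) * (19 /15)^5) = 2285309056 /151875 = 15047.30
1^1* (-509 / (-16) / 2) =509 / 32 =15.91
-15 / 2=-7.50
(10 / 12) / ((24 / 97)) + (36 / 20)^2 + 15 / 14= 193523 / 25200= 7.68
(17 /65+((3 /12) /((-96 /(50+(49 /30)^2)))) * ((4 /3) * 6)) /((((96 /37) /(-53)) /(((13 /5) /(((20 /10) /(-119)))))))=-2640.89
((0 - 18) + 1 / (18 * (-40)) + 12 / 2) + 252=172799 / 720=240.00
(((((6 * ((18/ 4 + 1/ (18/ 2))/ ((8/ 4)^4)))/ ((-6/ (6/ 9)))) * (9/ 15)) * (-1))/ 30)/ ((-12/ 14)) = -581/ 129600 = -0.00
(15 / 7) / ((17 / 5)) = 75 / 119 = 0.63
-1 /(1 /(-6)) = 6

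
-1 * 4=-4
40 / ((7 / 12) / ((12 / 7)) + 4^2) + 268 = 270.45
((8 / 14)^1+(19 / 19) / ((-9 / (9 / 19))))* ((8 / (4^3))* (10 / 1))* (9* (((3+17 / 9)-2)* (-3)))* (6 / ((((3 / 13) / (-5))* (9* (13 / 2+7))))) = 194350 / 3591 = 54.12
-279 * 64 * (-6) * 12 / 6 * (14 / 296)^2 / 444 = 54684 / 50653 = 1.08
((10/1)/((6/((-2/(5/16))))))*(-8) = 85.33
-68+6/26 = -881/13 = -67.77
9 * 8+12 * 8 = 168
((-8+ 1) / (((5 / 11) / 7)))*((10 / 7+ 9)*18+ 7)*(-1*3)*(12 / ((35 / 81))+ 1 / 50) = 437510733 / 250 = 1750042.93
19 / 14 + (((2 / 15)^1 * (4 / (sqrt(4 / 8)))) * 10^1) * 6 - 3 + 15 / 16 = -79 / 112 + 32 * sqrt(2) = 44.55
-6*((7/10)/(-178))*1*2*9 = 189/445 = 0.42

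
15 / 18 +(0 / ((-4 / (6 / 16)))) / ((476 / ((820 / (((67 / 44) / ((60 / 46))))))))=0.83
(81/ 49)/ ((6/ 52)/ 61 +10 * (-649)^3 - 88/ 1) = -128466/ 212438569034545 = -0.00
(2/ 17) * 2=4/ 17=0.24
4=4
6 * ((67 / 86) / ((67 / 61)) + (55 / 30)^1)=656 / 43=15.26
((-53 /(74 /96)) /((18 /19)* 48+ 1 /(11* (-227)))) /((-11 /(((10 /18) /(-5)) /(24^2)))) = -228589 /8620926444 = -0.00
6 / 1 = 6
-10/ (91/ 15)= -150/ 91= -1.65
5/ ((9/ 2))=1.11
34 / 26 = 17 / 13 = 1.31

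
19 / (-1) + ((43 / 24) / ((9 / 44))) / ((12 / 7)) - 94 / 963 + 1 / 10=-4814707 / 346680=-13.89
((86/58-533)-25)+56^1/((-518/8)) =-557.38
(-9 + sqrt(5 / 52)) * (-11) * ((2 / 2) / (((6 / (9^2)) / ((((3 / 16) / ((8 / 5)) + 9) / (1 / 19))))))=59268429 / 256 - 6585381 * sqrt(65) / 6656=223540.58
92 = 92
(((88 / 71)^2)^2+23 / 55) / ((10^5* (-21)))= -1294264381 / 978349718500000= -0.00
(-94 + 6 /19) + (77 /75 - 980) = -1528537 /1425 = -1072.66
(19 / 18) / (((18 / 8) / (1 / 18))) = 19 / 729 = 0.03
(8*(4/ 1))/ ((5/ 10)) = 64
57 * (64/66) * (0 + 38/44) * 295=14081.98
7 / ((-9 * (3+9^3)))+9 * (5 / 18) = 16463 / 6588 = 2.50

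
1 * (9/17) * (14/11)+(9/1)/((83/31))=62631/15521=4.04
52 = 52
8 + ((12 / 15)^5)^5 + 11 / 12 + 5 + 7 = 74817339991997345863 / 3576278686523437500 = 20.92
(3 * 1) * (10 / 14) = 15 / 7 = 2.14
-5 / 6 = -0.83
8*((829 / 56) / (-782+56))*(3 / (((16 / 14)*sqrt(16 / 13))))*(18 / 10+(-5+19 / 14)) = 106941*sqrt(13) / 542080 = 0.71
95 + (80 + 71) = 246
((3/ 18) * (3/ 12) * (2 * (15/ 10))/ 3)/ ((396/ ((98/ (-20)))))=-0.00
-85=-85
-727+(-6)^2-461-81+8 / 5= -6157 / 5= -1231.40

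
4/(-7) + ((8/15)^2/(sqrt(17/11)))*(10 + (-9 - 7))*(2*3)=-256*sqrt(187)/425 - 4/7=-8.81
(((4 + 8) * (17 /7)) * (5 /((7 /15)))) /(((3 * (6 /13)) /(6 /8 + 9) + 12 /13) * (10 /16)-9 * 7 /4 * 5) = -13520 /3381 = -4.00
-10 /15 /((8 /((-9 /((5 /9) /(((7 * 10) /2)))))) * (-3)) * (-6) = 189 /2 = 94.50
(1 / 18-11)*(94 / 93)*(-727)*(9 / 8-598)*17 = -546412709275 / 6696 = -81602853.83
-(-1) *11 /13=11 /13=0.85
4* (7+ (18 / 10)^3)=6416 / 125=51.33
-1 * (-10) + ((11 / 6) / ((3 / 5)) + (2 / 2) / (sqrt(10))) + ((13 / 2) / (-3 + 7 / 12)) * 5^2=-28285 / 522 + sqrt(10) / 10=-53.87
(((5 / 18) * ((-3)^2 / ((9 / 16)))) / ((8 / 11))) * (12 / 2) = 110 / 3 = 36.67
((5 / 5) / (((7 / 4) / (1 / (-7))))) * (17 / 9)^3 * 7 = -3.85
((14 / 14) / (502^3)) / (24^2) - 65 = -4736384939519 / 72867460608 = -65.00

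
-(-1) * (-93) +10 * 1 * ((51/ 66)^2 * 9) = -9501/ 242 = -39.26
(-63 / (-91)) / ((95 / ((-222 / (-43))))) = 1998 / 53105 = 0.04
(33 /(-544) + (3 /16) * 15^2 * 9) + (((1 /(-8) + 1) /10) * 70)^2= 453851 /1088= 417.14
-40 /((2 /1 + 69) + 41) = -5 /14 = -0.36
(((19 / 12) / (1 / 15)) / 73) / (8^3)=95 / 149504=0.00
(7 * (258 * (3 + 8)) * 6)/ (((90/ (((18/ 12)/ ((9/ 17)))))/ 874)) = 49194838/ 15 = 3279655.87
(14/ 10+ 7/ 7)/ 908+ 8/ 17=9131/ 19295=0.47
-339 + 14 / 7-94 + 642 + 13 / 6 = 1279 / 6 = 213.17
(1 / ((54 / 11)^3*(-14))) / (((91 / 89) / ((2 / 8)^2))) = -118459 / 3209746176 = -0.00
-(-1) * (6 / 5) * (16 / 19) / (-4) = -24 / 95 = -0.25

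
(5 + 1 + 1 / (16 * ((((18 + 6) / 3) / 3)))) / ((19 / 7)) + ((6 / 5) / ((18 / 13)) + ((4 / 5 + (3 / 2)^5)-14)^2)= 50365553 / 1459200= 34.52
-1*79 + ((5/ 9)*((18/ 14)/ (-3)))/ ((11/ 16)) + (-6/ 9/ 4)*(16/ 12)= -55141/ 693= -79.57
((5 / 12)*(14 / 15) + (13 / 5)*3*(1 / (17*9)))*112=37688 / 765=49.27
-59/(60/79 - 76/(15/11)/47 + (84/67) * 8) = -220162335/35836192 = -6.14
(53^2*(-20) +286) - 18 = -55912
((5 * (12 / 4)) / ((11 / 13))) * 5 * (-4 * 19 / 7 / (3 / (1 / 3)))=-24700 / 231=-106.93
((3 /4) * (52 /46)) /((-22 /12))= -117 /253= -0.46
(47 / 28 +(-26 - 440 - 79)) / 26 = -15213 / 728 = -20.90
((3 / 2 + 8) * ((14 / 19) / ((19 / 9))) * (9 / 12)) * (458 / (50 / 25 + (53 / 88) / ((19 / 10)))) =952182 / 1937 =491.58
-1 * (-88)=88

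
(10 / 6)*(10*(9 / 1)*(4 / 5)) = 120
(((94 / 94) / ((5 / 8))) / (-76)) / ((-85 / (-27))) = -54 / 8075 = -0.01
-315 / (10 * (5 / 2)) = -63 / 5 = -12.60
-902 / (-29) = 902 / 29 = 31.10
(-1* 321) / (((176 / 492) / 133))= -5251239 / 44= -119346.34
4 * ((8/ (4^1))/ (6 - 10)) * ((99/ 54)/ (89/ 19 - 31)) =209/ 1500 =0.14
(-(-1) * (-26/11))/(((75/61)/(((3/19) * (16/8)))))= -3172/5225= -0.61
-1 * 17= -17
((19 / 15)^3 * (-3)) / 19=-361 / 1125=-0.32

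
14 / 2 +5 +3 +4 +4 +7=30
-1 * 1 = -1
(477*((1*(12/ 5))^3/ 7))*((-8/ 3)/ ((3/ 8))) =-5861376/ 875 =-6698.72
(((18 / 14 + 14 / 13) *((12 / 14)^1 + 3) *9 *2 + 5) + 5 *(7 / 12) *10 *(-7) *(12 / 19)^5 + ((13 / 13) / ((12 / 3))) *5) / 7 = 21.40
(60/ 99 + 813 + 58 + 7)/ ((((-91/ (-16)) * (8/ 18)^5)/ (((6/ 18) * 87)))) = 1182141297/ 4576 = 258335.07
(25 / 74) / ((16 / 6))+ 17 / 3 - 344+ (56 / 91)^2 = -101397031 / 300144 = -337.83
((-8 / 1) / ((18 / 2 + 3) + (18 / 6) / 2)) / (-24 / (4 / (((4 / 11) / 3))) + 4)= -44 / 243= -0.18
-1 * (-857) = 857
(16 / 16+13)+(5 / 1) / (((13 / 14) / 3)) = 392 / 13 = 30.15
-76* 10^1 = -760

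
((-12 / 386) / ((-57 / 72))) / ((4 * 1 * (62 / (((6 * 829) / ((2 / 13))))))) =581958 / 113677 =5.12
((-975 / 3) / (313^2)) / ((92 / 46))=-325 / 195938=-0.00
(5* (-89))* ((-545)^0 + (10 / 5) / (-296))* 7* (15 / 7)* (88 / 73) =-21586950 / 2701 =-7992.21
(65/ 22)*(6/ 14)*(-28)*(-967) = 377130/ 11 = 34284.55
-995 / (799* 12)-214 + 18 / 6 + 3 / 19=-38428433 / 182172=-210.95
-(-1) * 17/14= 17/14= 1.21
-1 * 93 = -93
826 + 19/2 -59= 1553/2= 776.50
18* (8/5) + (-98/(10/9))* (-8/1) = 3672/5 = 734.40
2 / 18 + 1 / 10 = 19 / 90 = 0.21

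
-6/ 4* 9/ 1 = -27/ 2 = -13.50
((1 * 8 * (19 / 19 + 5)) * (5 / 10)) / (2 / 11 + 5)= 88 / 19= 4.63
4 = 4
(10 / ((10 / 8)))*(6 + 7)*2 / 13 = 16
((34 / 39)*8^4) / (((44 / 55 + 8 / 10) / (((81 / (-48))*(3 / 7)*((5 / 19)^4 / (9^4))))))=-3400000 / 2881788273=-0.00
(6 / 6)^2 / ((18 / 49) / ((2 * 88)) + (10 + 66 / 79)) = 340648 / 3691783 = 0.09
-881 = -881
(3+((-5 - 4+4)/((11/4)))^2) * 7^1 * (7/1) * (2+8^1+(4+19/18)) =10131877/2178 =4651.92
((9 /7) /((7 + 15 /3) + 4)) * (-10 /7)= -45 /392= -0.11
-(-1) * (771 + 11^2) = 892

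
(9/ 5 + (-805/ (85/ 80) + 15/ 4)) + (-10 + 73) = -234293/ 340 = -689.10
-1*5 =-5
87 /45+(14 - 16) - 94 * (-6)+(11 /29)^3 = 206326516 /365835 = 563.99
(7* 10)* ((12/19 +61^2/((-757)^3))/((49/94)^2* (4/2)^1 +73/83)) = 133617957905277860/4300736327129299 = 31.07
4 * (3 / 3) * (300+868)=4672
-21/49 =-3/7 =-0.43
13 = 13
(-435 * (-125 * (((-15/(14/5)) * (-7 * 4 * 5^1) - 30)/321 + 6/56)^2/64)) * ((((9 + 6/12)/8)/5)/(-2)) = -10243575086625/18382880768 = -557.23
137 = 137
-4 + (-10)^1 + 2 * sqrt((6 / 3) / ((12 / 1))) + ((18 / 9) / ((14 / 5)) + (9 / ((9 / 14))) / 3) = -181 / 21 + sqrt(6) / 3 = -7.80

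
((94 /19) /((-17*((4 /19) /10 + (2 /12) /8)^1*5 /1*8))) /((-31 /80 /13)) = 586560 /100657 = 5.83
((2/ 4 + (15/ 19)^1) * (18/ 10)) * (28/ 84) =147/ 190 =0.77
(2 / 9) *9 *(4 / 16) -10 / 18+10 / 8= 43 / 36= 1.19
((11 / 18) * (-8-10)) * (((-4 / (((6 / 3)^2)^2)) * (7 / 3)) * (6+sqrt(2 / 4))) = 77 * sqrt(2) / 24+77 / 2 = 43.04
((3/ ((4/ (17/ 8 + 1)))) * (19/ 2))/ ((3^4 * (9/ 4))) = 475/ 3888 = 0.12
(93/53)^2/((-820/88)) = -190278/575845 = -0.33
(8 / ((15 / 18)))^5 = 254803968 / 3125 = 81537.27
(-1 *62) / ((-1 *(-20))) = -31 / 10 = -3.10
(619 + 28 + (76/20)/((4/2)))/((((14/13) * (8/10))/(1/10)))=75.32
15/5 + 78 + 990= 1071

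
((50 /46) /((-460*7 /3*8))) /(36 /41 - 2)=615 /5450816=0.00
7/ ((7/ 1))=1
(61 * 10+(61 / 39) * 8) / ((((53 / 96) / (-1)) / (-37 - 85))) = 94781312 / 689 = 137563.59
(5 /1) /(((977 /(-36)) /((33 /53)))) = -5940 /51781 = -0.11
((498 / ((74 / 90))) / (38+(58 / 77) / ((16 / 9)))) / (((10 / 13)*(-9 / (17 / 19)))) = -33897864 / 16639307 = -2.04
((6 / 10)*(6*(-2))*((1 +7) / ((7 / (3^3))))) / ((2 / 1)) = -111.09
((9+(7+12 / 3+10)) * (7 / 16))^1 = 105 / 8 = 13.12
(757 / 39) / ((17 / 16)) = 12112 / 663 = 18.27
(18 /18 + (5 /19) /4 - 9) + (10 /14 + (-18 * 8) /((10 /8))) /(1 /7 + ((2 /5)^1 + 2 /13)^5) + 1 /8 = -143217928273259 /240700186264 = -595.01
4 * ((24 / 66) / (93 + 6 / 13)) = 208 / 13365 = 0.02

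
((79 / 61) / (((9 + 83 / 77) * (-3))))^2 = 37002889 / 20166272064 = 0.00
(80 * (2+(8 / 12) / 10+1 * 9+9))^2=23193856 / 9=2577095.11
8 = 8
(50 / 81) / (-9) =-0.07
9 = 9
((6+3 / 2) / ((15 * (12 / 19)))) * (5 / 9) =95 / 216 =0.44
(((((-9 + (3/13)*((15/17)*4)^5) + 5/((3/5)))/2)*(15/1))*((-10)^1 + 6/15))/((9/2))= -111383739488/55374423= -2011.47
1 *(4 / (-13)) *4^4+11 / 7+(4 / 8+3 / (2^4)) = -111399 / 1456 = -76.51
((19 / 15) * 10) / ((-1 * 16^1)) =-19 / 24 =-0.79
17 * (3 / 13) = 51 / 13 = 3.92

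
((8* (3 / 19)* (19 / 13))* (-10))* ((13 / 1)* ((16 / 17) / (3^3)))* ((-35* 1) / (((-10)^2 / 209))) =93632 / 153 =611.97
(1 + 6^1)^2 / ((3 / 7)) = 343 / 3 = 114.33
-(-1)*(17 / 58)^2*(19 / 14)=5491 / 47096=0.12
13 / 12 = 1.08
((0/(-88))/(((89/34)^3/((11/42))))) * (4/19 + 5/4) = 0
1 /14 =0.07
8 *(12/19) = 96/19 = 5.05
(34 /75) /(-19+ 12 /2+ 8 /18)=-0.04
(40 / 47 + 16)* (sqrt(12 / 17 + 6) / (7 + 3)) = 396* sqrt(1938) / 3995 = 4.36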